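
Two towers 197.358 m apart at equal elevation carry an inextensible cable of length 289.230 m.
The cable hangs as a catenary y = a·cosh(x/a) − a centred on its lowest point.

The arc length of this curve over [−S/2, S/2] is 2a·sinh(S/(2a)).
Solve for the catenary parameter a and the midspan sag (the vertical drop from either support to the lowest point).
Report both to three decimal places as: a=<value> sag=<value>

a=62.794 sag=94.866

seed: a₀ = √(S³/(24(L−S))) = √(197.358³/(24·91.872)) = 59.045241
iter 1: u=1.671244  f(a)=+1.372e+01  f'(a)=-4.072e+00  a ← 59.045241 − (+1.372e+01/-4.072e+00) = 62.413591
iter 2: u=1.581050  f(a)=+1.261e+00  f'(a)=-3.355e+00  a ← 62.413591 − (+1.261e+00/-3.355e+00) = 62.789556
iter 3: u=1.571583  f(a)=+1.305e-02  f'(a)=-3.286e+00  a ← 62.789556 − (+1.305e-02/-3.286e+00) = 62.793527
iter 4: u=1.571484  f(a)=+1.429e-06  f'(a)=-3.285e+00  a ← 62.793527 − (+1.429e-06/-3.285e+00) = 62.793528
iter 5: u=1.571484  f(a)=+5.684e-14  f'(a)=-3.285e+00  a ← 62.793528 − (+5.684e-14/-3.285e+00) = 62.793528
converged: |Δa| < 1e-12 after 5 iterations
sag = a·(cosh(S/(2a)) − 1) = 62.793528·(cosh(1.571484) − 1) = 94.865996
T_max/T_min = cosh(S/(2a)) = 2.510761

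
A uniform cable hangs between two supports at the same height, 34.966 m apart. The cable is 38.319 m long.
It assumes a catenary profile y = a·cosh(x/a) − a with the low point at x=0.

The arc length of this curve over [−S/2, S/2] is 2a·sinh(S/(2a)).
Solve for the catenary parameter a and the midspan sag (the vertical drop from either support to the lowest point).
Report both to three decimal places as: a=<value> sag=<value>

a=23.373 sag=6.849

seed: a₀ = √(S³/(24(L−S))) = √(34.966³/(24·3.353)) = 23.048705
iter 1: u=0.758524  f(a)=+9.779e-02  f'(a)=-3.080e-01  a ← 23.048705 − (+9.779e-02/-3.080e-01) = 23.366170
iter 2: u=0.748218  f(a)=+2.057e-03  f'(a)=-2.952e-01  a ← 23.366170 − (+2.057e-03/-2.952e-01) = 23.373139
iter 3: u=0.747995  f(a)=+9.536e-07  f'(a)=-2.949e-01  a ← 23.373139 − (+9.536e-07/-2.949e-01) = 23.373142
iter 4: u=0.747995  f(a)=+2.061e-13  f'(a)=-2.949e-01  a ← 23.373142 − (+2.061e-13/-2.949e-01) = 23.373142
converged: |Δa| < 1e-12 after 4 iterations
sag = a·(cosh(S/(2a)) − 1) = 23.373142·(cosh(0.747995) − 1) = 6.849204
T_max/T_min = cosh(S/(2a)) = 1.293037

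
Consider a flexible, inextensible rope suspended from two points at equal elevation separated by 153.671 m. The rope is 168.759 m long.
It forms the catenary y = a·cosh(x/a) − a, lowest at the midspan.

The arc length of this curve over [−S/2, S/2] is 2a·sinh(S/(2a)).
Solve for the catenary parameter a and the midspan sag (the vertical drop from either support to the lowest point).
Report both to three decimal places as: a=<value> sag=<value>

a=101.550 sag=30.482

seed: a₀ = √(S³/(24(L−S))) = √(153.671³/(24·15.088)) = 100.107454
iter 1: u=0.767530  f(a)=+4.507e-01  f'(a)=-3.196e-01  a ← 100.107454 − (+4.507e-01/-3.196e-01) = 101.517793
iter 2: u=0.756867  f(a)=+9.701e-03  f'(a)=-3.059e-01  a ← 101.517793 − (+9.701e-03/-3.059e-01) = 101.549502
iter 3: u=0.756631  f(a)=+4.714e-06  f'(a)=-3.056e-01  a ← 101.549502 − (+4.714e-06/-3.056e-01) = 101.549517
iter 4: u=0.756631  f(a)=+1.194e-12  f'(a)=-3.056e-01  a ← 101.549517 − (+1.194e-12/-3.056e-01) = 101.549517
converged: |Δa| < 1e-12 after 4 iterations
sag = a·(cosh(S/(2a)) − 1) = 101.549517·(cosh(0.756631) − 1) = 30.481557
T_max/T_min = cosh(S/(2a)) = 1.300164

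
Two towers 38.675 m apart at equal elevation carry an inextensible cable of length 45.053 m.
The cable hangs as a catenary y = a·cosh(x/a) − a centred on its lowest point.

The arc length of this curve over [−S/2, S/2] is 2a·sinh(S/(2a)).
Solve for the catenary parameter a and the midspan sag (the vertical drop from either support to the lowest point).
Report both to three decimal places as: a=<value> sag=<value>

a=19.904 sag=10.156

seed: a₀ = √(S³/(24(L−S))) = √(38.675³/(24·6.378)) = 19.440060
iter 1: u=0.994724  f(a)=+3.231e-01  f'(a)=-7.234e-01  a ← 19.440060 − (+3.231e-01/-7.234e-01) = 19.886654
iter 2: u=0.972386  f(a)=+1.147e-02  f'(a)=-6.729e-01  a ← 19.886654 − (+1.147e-02/-6.729e-01) = 19.903697
iter 3: u=0.971553  f(a)=+1.563e-05  f'(a)=-6.711e-01  a ← 19.903697 − (+1.563e-05/-6.711e-01) = 19.903720
iter 4: u=0.971552  f(a)=+2.913e-11  f'(a)=-6.711e-01  a ← 19.903720 − (+2.913e-11/-6.711e-01) = 19.903720
iter 5: u=0.971552  f(a)=+0.000e+00  f'(a)=-6.711e-01  a ← 19.903720 − (+0.000e+00/-6.711e-01) = 19.903720
converged: |Δa| < 1e-12 after 5 iterations
sag = a·(cosh(S/(2a)) − 1) = 19.903720·(cosh(0.971552) − 1) = 10.156241
T_max/T_min = cosh(S/(2a)) = 1.510268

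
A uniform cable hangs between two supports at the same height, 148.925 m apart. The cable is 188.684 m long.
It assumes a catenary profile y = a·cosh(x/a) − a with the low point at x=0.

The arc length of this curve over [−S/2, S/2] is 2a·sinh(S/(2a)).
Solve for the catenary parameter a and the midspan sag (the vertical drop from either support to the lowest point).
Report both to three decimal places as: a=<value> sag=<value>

a=61.059 sag=51.318

seed: a₀ = √(S³/(24(L−S))) = √(148.925³/(24·39.759)) = 58.833958
iter 1: u=1.265638  f(a)=+3.309e+00  f'(a)=-1.581e+00  a ← 58.833958 − (+3.309e+00/-1.581e+00) = 60.926895
iter 2: u=1.222161  f(a)=+1.847e-01  f'(a)=-1.409e+00  a ← 60.926895 − (+1.847e-01/-1.409e+00) = 61.058035
iter 3: u=1.219536  f(a)=+6.514e-04  f'(a)=-1.399e+00  a ← 61.058035 − (+6.514e-04/-1.399e+00) = 61.058501
iter 4: u=1.219527  f(a)=+8.161e-09  f'(a)=-1.399e+00  a ← 61.058501 − (+8.161e-09/-1.399e+00) = 61.058501
iter 5: u=1.219527  f(a)=+2.842e-14  f'(a)=-1.399e+00  a ← 61.058501 − (+2.842e-14/-1.399e+00) = 61.058501
converged: |Δa| < 1e-12 after 5 iterations
sag = a·(cosh(S/(2a)) − 1) = 61.058501·(cosh(1.219527) − 1) = 51.318336
T_max/T_min = cosh(S/(2a)) = 1.840478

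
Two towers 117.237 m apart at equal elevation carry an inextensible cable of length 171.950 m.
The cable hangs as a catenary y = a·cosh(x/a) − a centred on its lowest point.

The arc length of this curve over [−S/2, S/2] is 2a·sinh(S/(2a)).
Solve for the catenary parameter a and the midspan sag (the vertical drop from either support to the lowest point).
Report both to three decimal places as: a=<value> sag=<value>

seed: a₀ = √(S³/(24(L−S))) = √(117.237³/(24·54.713)) = 35.030486
iter 1: u=1.673357  f(a)=+8.191e+00  f'(a)=-4.091e+00  a ← 35.030486 − (+8.191e+00/-4.091e+00) = 37.032950
iter 2: u=1.582874  f(a)=+7.549e-01  f'(a)=-3.368e+00  a ← 37.032950 − (+7.549e-01/-3.368e+00) = 37.257048
iter 3: u=1.573353  f(a)=+7.848e-03  f'(a)=-3.299e+00  a ← 37.257048 − (+7.848e-03/-3.299e+00) = 37.259427
iter 4: u=1.573253  f(a)=+8.677e-07  f'(a)=-3.298e+00  a ← 37.259427 − (+8.677e-07/-3.298e+00) = 37.259427
iter 5: u=1.573253  f(a)=+2.842e-14  f'(a)=-3.298e+00  a ← 37.259427 − (+2.842e-14/-3.298e+00) = 37.259427
converged: |Δa| < 1e-12 after 5 iterations
sag = a·(cosh(S/(2a)) − 1) = 37.259427·(cosh(1.573253) − 1) = 56.442043
T_max/T_min = cosh(S/(2a)) = 2.514839

a=37.259 sag=56.442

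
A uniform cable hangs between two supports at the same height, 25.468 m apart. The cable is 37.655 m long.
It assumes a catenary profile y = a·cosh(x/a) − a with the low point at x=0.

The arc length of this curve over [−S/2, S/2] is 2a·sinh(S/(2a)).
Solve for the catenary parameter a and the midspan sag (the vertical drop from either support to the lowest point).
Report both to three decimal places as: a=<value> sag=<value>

a=8.004 sag=12.454

seed: a₀ = √(S³/(24(L−S))) = √(25.468³/(24·12.187)) = 7.515160
iter 1: u=1.694442  f(a)=+1.874e+00  f'(a)=-4.275e+00  a ← 7.515160 − (+1.874e+00/-4.275e+00) = 7.953502
iter 2: u=1.601056  f(a)=+1.765e-01  f'(a)=-3.505e+00  a ← 7.953502 − (+1.765e-01/-3.505e+00) = 8.003855
iter 3: u=1.590983  f(a)=+1.924e-03  f'(a)=-3.429e+00  a ← 8.003855 − (+1.924e-03/-3.429e+00) = 8.004416
iter 4: u=1.590872  f(a)=+2.343e-07  f'(a)=-3.428e+00  a ← 8.004416 − (+2.343e-07/-3.428e+00) = 8.004416
iter 5: u=1.590872  f(a)=+0.000e+00  f'(a)=-3.428e+00  a ← 8.004416 − (+0.000e+00/-3.428e+00) = 8.004416
converged: |Δa| < 1e-12 after 5 iterations
sag = a·(cosh(S/(2a)) − 1) = 8.004416·(cosh(1.590872) − 1) = 12.453967
T_max/T_min = cosh(S/(2a)) = 2.555887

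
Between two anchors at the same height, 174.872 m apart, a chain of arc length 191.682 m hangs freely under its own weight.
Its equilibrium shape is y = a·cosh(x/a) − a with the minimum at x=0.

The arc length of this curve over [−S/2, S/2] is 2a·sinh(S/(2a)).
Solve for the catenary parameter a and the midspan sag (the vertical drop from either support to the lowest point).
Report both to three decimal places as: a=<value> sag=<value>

seed: a₀ = √(S³/(24(L−S))) = √(174.872³/(24·16.810)) = 115.130645
iter 1: u=0.759450  f(a)=+4.915e-01  f'(a)=-3.092e-01  a ← 115.130645 − (+4.915e-01/-3.092e-01) = 116.720124
iter 2: u=0.749108  f(a)=+1.036e-02  f'(a)=-2.963e-01  a ← 116.720124 − (+1.036e-02/-2.963e-01) = 116.755100
iter 3: u=0.748884  f(a)=+4.828e-06  f'(a)=-2.960e-01  a ← 116.755100 − (+4.828e-06/-2.960e-01) = 116.755117
iter 4: u=0.748884  f(a)=+1.108e-12  f'(a)=-2.960e-01  a ← 116.755117 − (+1.108e-12/-2.960e-01) = 116.755117
converged: |Δa| < 1e-12 after 4 iterations
sag = a·(cosh(S/(2a)) − 1) = 116.755117·(cosh(0.748884) − 1) = 34.298697
T_max/T_min = cosh(S/(2a)) = 1.293766

a=116.755 sag=34.299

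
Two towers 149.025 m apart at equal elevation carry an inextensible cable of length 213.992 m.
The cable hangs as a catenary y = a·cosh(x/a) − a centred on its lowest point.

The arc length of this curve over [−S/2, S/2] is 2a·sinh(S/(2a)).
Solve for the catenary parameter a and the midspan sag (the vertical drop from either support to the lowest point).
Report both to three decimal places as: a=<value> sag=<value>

a=48.826 sag=68.784

seed: a₀ = √(S³/(24(L−S))) = √(149.025³/(24·64.967)) = 46.071958
iter 1: u=1.617307  f(a)=+9.045e+00  f'(a)=-3.630e+00  a ← 46.071958 − (+9.045e+00/-3.630e+00) = 48.563639
iter 2: u=1.534327  f(a)=+7.856e-01  f'(a)=-3.025e+00  a ← 48.563639 − (+7.856e-01/-3.025e+00) = 48.823381
iter 3: u=1.526164  f(a)=+7.172e-03  f'(a)=-2.970e+00  a ← 48.823381 − (+7.172e-03/-2.970e+00) = 48.825796
iter 4: u=1.526089  f(a)=+6.097e-07  f'(a)=-2.969e+00  a ← 48.825796 − (+6.097e-07/-2.969e+00) = 48.825796
iter 5: u=1.526089  f(a)=+2.842e-14  f'(a)=-2.969e+00  a ← 48.825796 − (+2.842e-14/-2.969e+00) = 48.825796
converged: |Δa| < 1e-12 after 5 iterations
sag = a·(cosh(S/(2a)) − 1) = 48.825796·(cosh(1.526089) − 1) = 68.784163
T_max/T_min = cosh(S/(2a)) = 2.408767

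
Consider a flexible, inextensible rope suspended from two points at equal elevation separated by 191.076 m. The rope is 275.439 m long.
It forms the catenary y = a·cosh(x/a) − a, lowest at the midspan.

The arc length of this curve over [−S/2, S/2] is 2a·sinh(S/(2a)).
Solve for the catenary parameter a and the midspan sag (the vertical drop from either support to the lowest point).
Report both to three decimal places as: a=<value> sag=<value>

seed: a₀ = √(S³/(24(L−S))) = √(191.076³/(24·84.363)) = 58.698578
iter 1: u=1.627603  f(a)=+1.191e+01  f'(a)=-3.712e+00  a ← 58.698578 − (+1.191e+01/-3.712e+00) = 61.906261
iter 2: u=1.543269  f(a)=+1.046e+00  f'(a)=-3.086e+00  a ← 61.906261 − (+1.046e+00/-3.086e+00) = 62.245090
iter 3: u=1.534868  f(a)=+9.779e-03  f'(a)=-3.028e+00  a ← 62.245090 − (+9.779e-03/-3.028e+00) = 62.248319
iter 4: u=1.534788  f(a)=+8.732e-07  f'(a)=-3.028e+00  a ← 62.248319 − (+8.732e-07/-3.028e+00) = 62.248320
iter 5: u=1.534788  f(a)=+5.684e-14  f'(a)=-3.028e+00  a ← 62.248320 − (+5.684e-14/-3.028e+00) = 62.248320
converged: |Δa| < 1e-12 after 5 iterations
sag = a·(cosh(S/(2a)) − 1) = 62.248320·(cosh(1.534788) − 1) = 88.885773
T_max/T_min = cosh(S/(2a)) = 2.427922

a=62.248 sag=88.886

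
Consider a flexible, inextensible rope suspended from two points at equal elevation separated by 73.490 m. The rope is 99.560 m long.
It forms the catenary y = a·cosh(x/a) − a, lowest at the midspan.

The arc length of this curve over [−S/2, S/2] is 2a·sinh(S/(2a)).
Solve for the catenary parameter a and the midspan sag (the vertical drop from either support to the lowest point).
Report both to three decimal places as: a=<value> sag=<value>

seed: a₀ = √(S³/(24(L−S))) = √(73.490³/(24·26.070)) = 25.186408
iter 1: u=1.458922  f(a)=+2.919e+00  f'(a)=-2.546e+00  a ← 25.186408 − (+2.919e+00/-2.546e+00) = 26.333185
iter 2: u=1.395388  f(a)=+2.112e-01  f'(a)=-2.189e+00  a ← 26.333185 − (+2.112e-01/-2.189e+00) = 26.429658
iter 3: u=1.390294  f(a)=+1.296e-03  f'(a)=-2.163e+00  a ← 26.429658 − (+1.296e-03/-2.163e+00) = 26.430258
iter 4: u=1.390263  f(a)=+4.950e-08  f'(a)=-2.162e+00  a ← 26.430258 − (+4.950e-08/-2.162e+00) = 26.430258
iter 5: u=1.390263  f(a)=+1.421e-14  f'(a)=-2.162e+00  a ← 26.430258 − (+1.421e-14/-2.162e+00) = 26.430258
converged: |Δa| < 1e-12 after 5 iterations
sag = a·(cosh(S/(2a)) − 1) = 26.430258·(cosh(1.390263) − 1) = 29.931138
T_max/T_min = cosh(S/(2a)) = 2.132457

a=26.430 sag=29.931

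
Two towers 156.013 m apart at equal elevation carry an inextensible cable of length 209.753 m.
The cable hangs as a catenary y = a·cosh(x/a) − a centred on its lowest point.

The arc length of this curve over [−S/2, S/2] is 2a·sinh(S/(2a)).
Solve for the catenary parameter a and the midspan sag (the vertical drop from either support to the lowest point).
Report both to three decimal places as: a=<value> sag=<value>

seed: a₀ = √(S³/(24(L−S))) = √(156.013³/(24·53.740)) = 54.260867
iter 1: u=1.437620  f(a)=+5.835e+00  f'(a)=-2.422e+00  a ← 54.260867 − (+5.835e+00/-2.422e+00) = 56.670291
iter 2: u=1.376497  f(a)=+4.111e-01  f'(a)=-2.091e+00  a ← 56.670291 − (+4.111e-01/-2.091e+00) = 56.866884
iter 3: u=1.371739  f(a)=+2.384e-03  f'(a)=-2.067e+00  a ← 56.866884 − (+2.384e-03/-2.067e+00) = 56.868037
iter 4: u=1.371711  f(a)=+8.114e-08  f'(a)=-2.067e+00  a ← 56.868037 − (+8.114e-08/-2.067e+00) = 56.868037
iter 5: u=1.371711  f(a)=+0.000e+00  f'(a)=-2.067e+00  a ← 56.868037 − (+0.000e+00/-2.067e+00) = 56.868037
converged: |Δa| < 1e-12 after 5 iterations
sag = a·(cosh(S/(2a)) − 1) = 56.868037·(cosh(1.371711) − 1) = 62.434326
T_max/T_min = cosh(S/(2a)) = 2.097881

a=56.868 sag=62.434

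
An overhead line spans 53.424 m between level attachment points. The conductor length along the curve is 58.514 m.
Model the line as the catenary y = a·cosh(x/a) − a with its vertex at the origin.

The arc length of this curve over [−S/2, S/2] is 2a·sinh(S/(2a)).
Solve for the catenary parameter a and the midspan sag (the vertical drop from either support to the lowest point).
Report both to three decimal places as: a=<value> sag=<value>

a=35.824 sag=10.429

seed: a₀ = √(S³/(24(L−S))) = √(53.424³/(24·5.090)) = 35.329711
iter 1: u=0.756078  f(a)=+1.475e-01  f'(a)=-3.050e-01  a ← 35.329711 − (+1.475e-01/-3.050e-01) = 35.813330
iter 2: u=0.745868  f(a)=+3.083e-03  f'(a)=-2.923e-01  a ← 35.813330 − (+3.083e-03/-2.923e-01) = 35.823877
iter 3: u=0.745648  f(a)=+1.411e-06  f'(a)=-2.921e-01  a ← 35.823877 − (+1.411e-06/-2.921e-01) = 35.823881
iter 4: u=0.745648  f(a)=+3.126e-13  f'(a)=-2.921e-01  a ← 35.823881 − (+3.126e-13/-2.921e-01) = 35.823881
converged: |Δa| < 1e-12 after 4 iterations
sag = a·(cosh(S/(2a)) − 1) = 35.823881·(cosh(0.745648) − 1) = 10.428930
T_max/T_min = cosh(S/(2a)) = 1.291117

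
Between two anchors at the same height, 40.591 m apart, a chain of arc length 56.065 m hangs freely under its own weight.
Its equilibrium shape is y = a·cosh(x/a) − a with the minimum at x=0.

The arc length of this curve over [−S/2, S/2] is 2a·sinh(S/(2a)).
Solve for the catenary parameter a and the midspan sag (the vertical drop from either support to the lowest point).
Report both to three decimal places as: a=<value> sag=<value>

a=14.128 sag=17.263

seed: a₀ = √(S³/(24(L−S))) = √(40.591³/(24·15.474)) = 13.419542
iter 1: u=1.512384  f(a)=+1.869e+00  f'(a)=-2.879e+00  a ← 13.419542 − (+1.869e+00/-2.879e+00) = 14.068872
iter 2: u=1.442582  f(a)=+1.442e-01  f'(a)=-2.450e+00  a ← 14.068872 − (+1.442e-01/-2.450e+00) = 14.127740
iter 3: u=1.436571  f(a)=+1.017e-03  f'(a)=-2.416e+00  a ← 14.127740 − (+1.017e-03/-2.416e+00) = 14.128161
iter 4: u=1.436528  f(a)=+5.142e-08  f'(a)=-2.415e+00  a ← 14.128161 − (+5.142e-08/-2.415e+00) = 14.128161
iter 5: u=1.436528  f(a)=-7.105e-15  f'(a)=-2.415e+00  a ← 14.128161 − (-7.105e-15/-2.415e+00) = 14.128161
converged: |Δa| < 1e-12 after 5 iterations
sag = a·(cosh(S/(2a)) − 1) = 14.128161·(cosh(1.436528) − 1) = 17.263334
T_max/T_min = cosh(S/(2a)) = 2.221909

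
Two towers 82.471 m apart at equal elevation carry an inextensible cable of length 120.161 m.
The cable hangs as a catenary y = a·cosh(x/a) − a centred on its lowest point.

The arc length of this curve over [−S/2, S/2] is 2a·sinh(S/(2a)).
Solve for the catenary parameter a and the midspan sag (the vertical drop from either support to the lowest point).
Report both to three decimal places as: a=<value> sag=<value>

seed: a₀ = √(S³/(24(L−S))) = √(82.471³/(24·37.690)) = 24.901941
iter 1: u=1.655915  f(a)=+5.518e+00  f'(a)=-3.943e+00  a ← 24.901941 − (+5.518e+00/-3.943e+00) = 26.301489
iter 2: u=1.567801  f(a)=+4.994e-01  f'(a)=-3.259e+00  a ← 26.301489 − (+4.994e-01/-3.259e+00) = 26.454732
iter 3: u=1.558719  f(a)=+4.988e-03  f'(a)=-3.194e+00  a ← 26.454732 − (+4.988e-03/-3.194e+00) = 26.456294
iter 4: u=1.558627  f(a)=+5.088e-07  f'(a)=-3.193e+00  a ← 26.456294 − (+5.088e-07/-3.193e+00) = 26.456294
iter 5: u=1.558627  f(a)=+1.421e-14  f'(a)=-3.193e+00  a ← 26.456294 − (+1.421e-14/-3.193e+00) = 26.456294
converged: |Δa| < 1e-12 after 5 iterations
sag = a·(cosh(S/(2a)) − 1) = 26.456294·(cosh(1.558627) − 1) = 39.191265
T_max/T_min = cosh(S/(2a)) = 2.481359

a=26.456 sag=39.191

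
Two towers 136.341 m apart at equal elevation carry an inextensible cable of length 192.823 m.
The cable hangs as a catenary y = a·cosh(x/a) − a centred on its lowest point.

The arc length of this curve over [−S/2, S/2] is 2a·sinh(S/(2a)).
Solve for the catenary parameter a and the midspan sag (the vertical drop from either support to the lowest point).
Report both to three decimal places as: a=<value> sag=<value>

seed: a₀ = √(S³/(24(L−S))) = √(136.341³/(24·56.482)) = 43.239340
iter 1: u=1.576585  f(a)=+7.450e+00  f'(a)=-3.322e+00  a ← 43.239340 − (+7.450e+00/-3.322e+00) = 45.481699
iter 2: u=1.498856  f(a)=+6.187e-01  f'(a)=-2.791e+00  a ← 45.481699 − (+6.187e-01/-2.791e+00) = 45.703362
iter 3: u=1.491586  f(a)=+5.122e-03  f'(a)=-2.745e+00  a ← 45.703362 − (+5.122e-03/-2.745e+00) = 45.705228
iter 4: u=1.491525  f(a)=+3.575e-07  f'(a)=-2.745e+00  a ← 45.705228 − (+3.575e-07/-2.745e+00) = 45.705228
iter 5: u=1.491525  f(a)=+0.000e+00  f'(a)=-2.745e+00  a ← 45.705228 − (+0.000e+00/-2.745e+00) = 45.705228
converged: |Δa| < 1e-12 after 5 iterations
sag = a·(cosh(S/(2a)) − 1) = 45.705228·(cosh(1.491525) − 1) = 60.991282
T_max/T_min = cosh(S/(2a)) = 2.334449

a=45.705 sag=60.991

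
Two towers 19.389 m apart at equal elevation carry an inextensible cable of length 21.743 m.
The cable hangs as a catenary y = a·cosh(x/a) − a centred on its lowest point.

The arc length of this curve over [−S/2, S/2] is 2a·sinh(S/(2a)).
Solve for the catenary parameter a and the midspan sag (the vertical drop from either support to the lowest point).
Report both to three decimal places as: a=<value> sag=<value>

a=11.560 sag=4.309

seed: a₀ = √(S³/(24(L−S))) = √(19.389³/(24·2.354)) = 11.358586
iter 1: u=0.853495  f(a)=+8.724e-02  f'(a)=-4.455e-01  a ← 11.358586 − (+8.724e-02/-4.455e-01) = 11.554423
iter 2: u=0.839029  f(a)=+2.307e-03  f'(a)=-4.222e-01  a ← 11.554423 − (+2.307e-03/-4.222e-01) = 11.559889
iter 3: u=0.838633  f(a)=+1.711e-06  f'(a)=-4.216e-01  a ← 11.559889 − (+1.711e-06/-4.216e-01) = 11.559893
iter 4: u=0.838632  f(a)=+9.450e-13  f'(a)=-4.216e-01  a ← 11.559893 − (+9.450e-13/-4.216e-01) = 11.559893
converged: |Δa| < 1e-12 after 4 iterations
sag = a·(cosh(S/(2a)) − 1) = 11.559893·(cosh(0.838632) − 1) = 4.308965
T_max/T_min = cosh(S/(2a)) = 1.372751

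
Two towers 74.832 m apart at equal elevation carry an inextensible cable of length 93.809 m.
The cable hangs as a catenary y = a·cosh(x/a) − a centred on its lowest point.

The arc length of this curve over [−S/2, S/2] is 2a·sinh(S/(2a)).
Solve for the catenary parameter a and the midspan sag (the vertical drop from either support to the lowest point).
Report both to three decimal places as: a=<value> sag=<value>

a=31.425 sag=25.033

seed: a₀ = √(S³/(24(L−S))) = √(74.832³/(24·18.977)) = 30.332739
iter 1: u=1.233519  f(a)=+1.497e+00  f'(a)=-1.452e+00  a ← 30.332739 − (+1.497e+00/-1.452e+00) = 31.363642
iter 2: u=1.192974  f(a)=+7.971e-02  f'(a)=-1.301e+00  a ← 31.363642 − (+7.971e-02/-1.301e+00) = 31.424894
iter 3: u=1.190648  f(a)=+2.541e-04  f'(a)=-1.293e+00  a ← 31.424894 − (+2.541e-04/-1.293e+00) = 31.425091
iter 4: u=1.190641  f(a)=+2.600e-09  f'(a)=-1.293e+00  a ← 31.425091 − (+2.600e-09/-1.293e+00) = 31.425091
iter 5: u=1.190641  f(a)=+0.000e+00  f'(a)=-1.293e+00  a ← 31.425091 − (+0.000e+00/-1.293e+00) = 31.425091
converged: |Δa| < 1e-12 after 5 iterations
sag = a·(cosh(S/(2a)) − 1) = 31.425091·(cosh(1.190641) − 1) = 25.033464
T_max/T_min = cosh(S/(2a)) = 1.796608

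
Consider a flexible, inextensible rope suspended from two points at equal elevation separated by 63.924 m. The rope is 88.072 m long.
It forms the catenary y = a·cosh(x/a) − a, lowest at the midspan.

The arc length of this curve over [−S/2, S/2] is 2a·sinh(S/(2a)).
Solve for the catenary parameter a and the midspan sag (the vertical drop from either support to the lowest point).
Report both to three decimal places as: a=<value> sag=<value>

a=22.342 sag=27.038

seed: a₀ = √(S³/(24(L−S))) = √(63.924³/(24·24.148)) = 21.229986
iter 1: u=1.505512  f(a)=+2.889e+00  f'(a)=-2.834e+00  a ← 21.229986 − (+2.889e+00/-2.834e+00) = 22.249404
iter 2: u=1.436533  f(a)=+2.211e-01  f'(a)=-2.415e+00  a ← 22.249404 − (+2.211e-01/-2.415e+00) = 22.340954
iter 3: u=1.430646  f(a)=+1.533e-03  f'(a)=-2.382e+00  a ← 22.340954 − (+1.533e-03/-2.382e+00) = 22.341597
iter 4: u=1.430605  f(a)=+7.477e-08  f'(a)=-2.382e+00  a ← 22.341597 − (+7.477e-08/-2.382e+00) = 22.341597
iter 5: u=1.430605  f(a)=+0.000e+00  f'(a)=-2.382e+00  a ← 22.341597 − (+0.000e+00/-2.382e+00) = 22.341597
converged: |Δa| < 1e-12 after 5 iterations
sag = a·(cosh(S/(2a)) − 1) = 22.341597·(cosh(1.430605) − 1) = 27.037713
T_max/T_min = cosh(S/(2a)) = 2.210196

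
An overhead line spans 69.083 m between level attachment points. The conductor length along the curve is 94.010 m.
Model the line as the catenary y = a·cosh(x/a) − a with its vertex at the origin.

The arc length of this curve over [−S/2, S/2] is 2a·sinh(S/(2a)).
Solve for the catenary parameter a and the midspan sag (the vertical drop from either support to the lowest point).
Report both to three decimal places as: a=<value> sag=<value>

a=24.653 sag=28.424

seed: a₀ = √(S³/(24(L−S))) = √(69.083³/(24·24.927)) = 23.475571
iter 1: u=1.471381  f(a)=+2.842e+00  f'(a)=-2.620e+00  a ← 23.475571 − (+2.842e+00/-2.620e+00) = 24.559994
iter 2: u=1.406413  f(a)=+2.088e-01  f'(a)=-2.248e+00  a ← 24.559994 − (+2.088e-01/-2.248e+00) = 24.652848
iter 3: u=1.401116  f(a)=+1.324e-03  f'(a)=-2.220e+00  a ← 24.652848 − (+1.324e-03/-2.220e+00) = 24.653444
iter 4: u=1.401082  f(a)=+5.403e-08  f'(a)=-2.220e+00  a ← 24.653444 − (+5.403e-08/-2.220e+00) = 24.653444
iter 5: u=1.401082  f(a)=+1.421e-14  f'(a)=-2.220e+00  a ← 24.653444 − (+1.421e-14/-2.220e+00) = 24.653444
converged: |Δa| < 1e-12 after 5 iterations
sag = a·(cosh(S/(2a)) − 1) = 24.653444·(cosh(1.401082) − 1) = 28.424445
T_max/T_min = cosh(S/(2a)) = 2.152960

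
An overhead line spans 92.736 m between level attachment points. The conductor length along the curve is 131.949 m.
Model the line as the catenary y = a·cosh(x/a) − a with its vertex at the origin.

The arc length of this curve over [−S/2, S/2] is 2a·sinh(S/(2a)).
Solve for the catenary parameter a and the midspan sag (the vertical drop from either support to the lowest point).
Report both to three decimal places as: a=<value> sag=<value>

a=30.802 sag=42.008

seed: a₀ = √(S³/(24(L−S))) = √(92.736³/(24·39.213)) = 29.110649
iter 1: u=1.592819  f(a)=+5.286e+00  f'(a)=-3.442e+00  a ← 29.110649 − (+5.286e+00/-3.442e+00) = 30.646054
iter 2: u=1.513017  f(a)=+4.470e-01  f'(a)=-2.883e+00  a ← 30.646054 − (+4.470e-01/-2.883e+00) = 30.801105
iter 3: u=1.505401  f(a)=+3.849e-03  f'(a)=-2.833e+00  a ← 30.801105 − (+3.849e-03/-2.833e+00) = 30.802463
iter 4: u=1.505334  f(a)=+2.908e-07  f'(a)=-2.833e+00  a ← 30.802463 − (+2.908e-07/-2.833e+00) = 30.802463
iter 5: u=1.505334  f(a)=+0.000e+00  f'(a)=-2.833e+00  a ← 30.802463 − (+0.000e+00/-2.833e+00) = 30.802463
converged: |Δa| < 1e-12 after 5 iterations
sag = a·(cosh(S/(2a)) − 1) = 30.802463·(cosh(1.505334) − 1) = 42.008431
T_max/T_min = cosh(S/(2a)) = 2.363801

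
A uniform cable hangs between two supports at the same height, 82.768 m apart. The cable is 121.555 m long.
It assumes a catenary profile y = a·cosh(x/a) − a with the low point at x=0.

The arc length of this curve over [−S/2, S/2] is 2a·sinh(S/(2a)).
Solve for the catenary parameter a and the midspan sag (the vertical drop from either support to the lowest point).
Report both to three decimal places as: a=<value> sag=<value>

a=26.256 sag=39.950

seed: a₀ = √(S³/(24(L−S))) = √(82.768³/(24·38.787)) = 24.679990
iter 1: u=1.676824  f(a)=+5.833e+00  f'(a)=-4.120e+00  a ← 24.679990 − (+5.833e+00/-4.120e+00) = 26.095504
iter 2: u=1.585867  f(a)=+5.394e-01  f'(a)=-3.391e+00  a ← 26.095504 − (+5.394e-01/-3.391e+00) = 26.254601
iter 3: u=1.576257  f(a)=+5.652e-03  f'(a)=-3.320e+00  a ← 26.254601 − (+5.652e-03/-3.320e+00) = 26.256303
iter 4: u=1.576155  f(a)=+6.350e-07  f'(a)=-3.319e+00  a ← 26.256303 − (+6.350e-07/-3.319e+00) = 26.256304
iter 5: u=1.576155  f(a)=+2.842e-14  f'(a)=-3.319e+00  a ← 26.256304 − (+2.842e-14/-3.319e+00) = 26.256304
converged: |Δa| < 1e-12 after 5 iterations
sag = a·(cosh(S/(2a)) − 1) = 26.256304·(cosh(1.576155) − 1) = 39.950176
T_max/T_min = cosh(S/(2a)) = 2.521546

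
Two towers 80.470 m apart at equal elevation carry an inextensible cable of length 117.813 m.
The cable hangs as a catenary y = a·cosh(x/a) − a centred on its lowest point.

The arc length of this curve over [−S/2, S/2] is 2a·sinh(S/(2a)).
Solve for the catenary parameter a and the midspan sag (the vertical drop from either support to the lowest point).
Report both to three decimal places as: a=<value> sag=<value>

a=25.639 sag=38.605

seed: a₀ = √(S³/(24(L−S))) = √(80.470³/(24·37.343)) = 24.112419
iter 1: u=1.668642  f(a)=+5.557e+00  f'(a)=-4.050e+00  a ← 24.112419 − (+5.557e+00/-4.050e+00) = 25.484500
iter 2: u=1.578803  f(a)=+5.096e-01  f'(a)=-3.339e+00  a ← 25.484500 − (+5.096e-01/-3.339e+00) = 25.637151
iter 3: u=1.569402  f(a)=+5.242e-03  f'(a)=-3.270e+00  a ← 25.637151 − (+5.242e-03/-3.270e+00) = 25.638753
iter 4: u=1.569304  f(a)=+5.671e-07  f'(a)=-3.269e+00  a ← 25.638753 − (+5.671e-07/-3.269e+00) = 25.638754
iter 5: u=1.569304  f(a)=+0.000e+00  f'(a)=-3.269e+00  a ← 25.638754 − (+0.000e+00/-3.269e+00) = 25.638754
converged: |Δa| < 1e-12 after 5 iterations
sag = a·(cosh(S/(2a)) − 1) = 25.638754·(cosh(1.569304) − 1) = 38.605479
T_max/T_min = cosh(S/(2a)) = 2.505747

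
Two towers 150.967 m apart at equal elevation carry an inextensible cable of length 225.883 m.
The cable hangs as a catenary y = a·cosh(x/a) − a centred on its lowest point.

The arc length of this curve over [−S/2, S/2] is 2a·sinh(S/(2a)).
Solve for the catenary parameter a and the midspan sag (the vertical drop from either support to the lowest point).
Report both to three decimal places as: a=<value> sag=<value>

a=46.689 sag=75.522

seed: a₀ = √(S³/(24(L−S))) = √(150.967³/(24·74.916)) = 43.745172
iter 1: u=1.725528  f(a)=+1.198e+01  f'(a)=-4.560e+00  a ← 43.745172 − (+1.198e+01/-4.560e+00) = 46.372003
iter 2: u=1.627782  f(a)=+1.164e+00  f'(a)=-3.713e+00  a ← 46.372003 − (+1.164e+00/-3.713e+00) = 46.685398
iter 3: u=1.616855  f(a)=+1.359e-02  f'(a)=-3.627e+00  a ← 46.685398 − (+1.359e-02/-3.627e+00) = 46.689146
iter 4: u=1.616725  f(a)=+1.903e-06  f'(a)=-3.626e+00  a ← 46.689146 − (+1.903e-06/-3.626e+00) = 46.689146
iter 5: u=1.616725  f(a)=+5.684e-14  f'(a)=-3.626e+00  a ← 46.689146 − (+5.684e-14/-3.626e+00) = 46.689146
converged: |Δa| < 1e-12 after 5 iterations
sag = a·(cosh(S/(2a)) − 1) = 46.689146·(cosh(1.616725) − 1) = 75.522387
T_max/T_min = cosh(S/(2a)) = 2.617558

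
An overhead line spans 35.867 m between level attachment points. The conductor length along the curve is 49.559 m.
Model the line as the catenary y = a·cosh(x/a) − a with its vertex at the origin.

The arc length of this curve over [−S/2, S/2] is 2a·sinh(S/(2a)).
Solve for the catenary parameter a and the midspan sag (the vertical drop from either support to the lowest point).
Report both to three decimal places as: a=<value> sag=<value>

seed: a₀ = √(S³/(24(L−S))) = √(35.867³/(24·13.692)) = 11.849595
iter 1: u=1.513427  f(a)=+1.656e+00  f'(a)=-2.885e+00  a ← 11.849595 − (+1.656e+00/-2.885e+00) = 12.423624
iter 2: u=1.443500  f(a)=+1.280e-01  f'(a)=-2.455e+00  a ← 12.423624 − (+1.280e-01/-2.455e+00) = 12.475740
iter 3: u=1.437470  f(a)=+9.051e-04  f'(a)=-2.421e+00  a ← 12.475740 − (+9.051e-04/-2.421e+00) = 12.476114
iter 4: u=1.437427  f(a)=+4.599e-08  f'(a)=-2.420e+00  a ← 12.476114 − (+4.599e-08/-2.420e+00) = 12.476114
iter 5: u=1.437427  f(a)=-7.105e-15  f'(a)=-2.420e+00  a ← 12.476114 − (-7.105e-15/-2.420e+00) = 12.476114
converged: |Δa| < 1e-12 after 5 iterations
sag = a·(cosh(S/(2a)) − 1) = 12.476114·(cosh(1.437427) − 1) = 15.266940
T_max/T_min = cosh(S/(2a)) = 2.223693

a=12.476 sag=15.267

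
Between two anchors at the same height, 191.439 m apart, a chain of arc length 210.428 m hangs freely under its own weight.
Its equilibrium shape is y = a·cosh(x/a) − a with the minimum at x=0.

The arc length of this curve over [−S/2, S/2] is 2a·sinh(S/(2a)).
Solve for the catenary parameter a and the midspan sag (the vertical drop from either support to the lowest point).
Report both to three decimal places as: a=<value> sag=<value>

a=125.882 sag=38.180

seed: a₀ = √(S³/(24(L−S))) = √(191.439³/(24·18.989)) = 124.076335
iter 1: u=0.771457  f(a)=+5.731e-01  f'(a)=-3.247e-01  a ← 124.076335 − (+5.731e-01/-3.247e-01) = 125.841488
iter 2: u=0.760635  f(a)=+1.246e-02  f'(a)=-3.107e-01  a ← 125.841488 − (+1.246e-02/-3.107e-01) = 125.881588
iter 3: u=0.760393  f(a)=+6.179e-06  f'(a)=-3.104e-01  a ← 125.881588 − (+6.179e-06/-3.104e-01) = 125.881608
iter 4: u=0.760393  f(a)=+1.535e-12  f'(a)=-3.104e-01  a ← 125.881608 − (+1.535e-12/-3.104e-01) = 125.881608
converged: |Δa| < 1e-12 after 4 iterations
sag = a·(cosh(S/(2a)) − 1) = 125.881608·(cosh(0.760393) − 1) = 38.179859
T_max/T_min = cosh(S/(2a)) = 1.303300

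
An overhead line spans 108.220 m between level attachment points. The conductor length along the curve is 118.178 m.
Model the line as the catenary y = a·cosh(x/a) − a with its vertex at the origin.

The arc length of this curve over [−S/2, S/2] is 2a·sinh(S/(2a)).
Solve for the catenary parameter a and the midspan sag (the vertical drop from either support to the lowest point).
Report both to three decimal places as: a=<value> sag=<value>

seed: a₀ = √(S³/(24(L−S))) = √(108.220³/(24·9.958)) = 72.823175
iter 1: u=0.743033  f(a)=+2.785e-01  f'(a)=-2.889e-01  a ← 72.823175 − (+2.785e-01/-2.889e-01) = 73.787336
iter 2: u=0.733324  f(a)=+5.628e-03  f'(a)=-2.773e-01  a ← 73.787336 − (+5.628e-03/-2.773e-01) = 73.807631
iter 3: u=0.733122  f(a)=+2.403e-06  f'(a)=-2.771e-01  a ← 73.807631 − (+2.403e-06/-2.771e-01) = 73.807640
iter 4: u=0.733122  f(a)=+4.263e-13  f'(a)=-2.771e-01  a ← 73.807640 − (+4.263e-13/-2.771e-01) = 73.807640
converged: |Δa| < 1e-12 after 4 iterations
sag = a·(cosh(S/(2a)) − 1) = 73.807640·(cosh(0.733122) − 1) = 20.739056
T_max/T_min = cosh(S/(2a)) = 1.280988

a=73.808 sag=20.739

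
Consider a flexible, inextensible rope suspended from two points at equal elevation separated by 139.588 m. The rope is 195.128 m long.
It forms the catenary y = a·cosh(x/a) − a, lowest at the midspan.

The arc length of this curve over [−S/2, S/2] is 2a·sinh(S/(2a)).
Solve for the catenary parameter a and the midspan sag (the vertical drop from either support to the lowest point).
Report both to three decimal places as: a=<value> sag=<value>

a=47.653 sag=60.927

seed: a₀ = √(S³/(24(L−S))) = √(139.588³/(24·55.540)) = 45.171402
iter 1: u=1.545093  f(a)=+7.019e+00  f'(a)=-3.098e+00  a ← 45.171402 − (+7.019e+00/-3.098e+00) = 47.436771
iter 2: u=1.471306  f(a)=+5.626e-01  f'(a)=-2.620e+00  a ← 47.436771 − (+5.626e-01/-2.620e+00) = 47.651498
iter 3: u=1.464676  f(a)=+4.310e-03  f'(a)=-2.580e+00  a ← 47.651498 − (+4.310e-03/-2.580e+00) = 47.653169
iter 4: u=1.464625  f(a)=+2.572e-07  f'(a)=-2.580e+00  a ← 47.653169 − (+2.572e-07/-2.580e+00) = 47.653169
iter 5: u=1.464625  f(a)=+0.000e+00  f'(a)=-2.580e+00  a ← 47.653169 − (+0.000e+00/-2.580e+00) = 47.653169
converged: |Δa| < 1e-12 after 5 iterations
sag = a·(cosh(S/(2a)) − 1) = 47.653169·(cosh(1.464625) − 1) = 60.926565
T_max/T_min = cosh(S/(2a)) = 2.278542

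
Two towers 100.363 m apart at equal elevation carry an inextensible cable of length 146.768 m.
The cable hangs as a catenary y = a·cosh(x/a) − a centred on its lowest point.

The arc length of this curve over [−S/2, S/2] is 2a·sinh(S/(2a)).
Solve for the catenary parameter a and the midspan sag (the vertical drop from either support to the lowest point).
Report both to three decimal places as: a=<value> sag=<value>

seed: a₀ = √(S³/(24(L−S))) = √(100.363³/(24·46.405)) = 30.128148
iter 1: u=1.665602  f(a)=+6.879e+00  f'(a)=-4.024e+00  a ← 30.128148 − (+6.879e+00/-4.024e+00) = 31.837496
iter 2: u=1.576176  f(a)=+6.288e-01  f'(a)=-3.319e+00  a ← 31.837496 − (+6.288e-01/-3.319e+00) = 32.026949
iter 3: u=1.566852  f(a)=+6.423e-03  f'(a)=-3.252e+00  a ← 32.026949 − (+6.423e-03/-3.252e+00) = 32.028924
iter 4: u=1.566756  f(a)=+6.852e-07  f'(a)=-3.251e+00  a ← 32.028924 − (+6.852e-07/-3.251e+00) = 32.028924
iter 5: u=1.566756  f(a)=+0.000e+00  f'(a)=-3.251e+00  a ← 32.028924 − (+0.000e+00/-3.251e+00) = 32.028924
converged: |Δa| < 1e-12 after 5 iterations
sag = a·(cosh(S/(2a)) − 1) = 32.028924·(cosh(1.566756) − 1) = 48.040193
T_max/T_min = cosh(S/(2a)) = 2.499900

a=32.029 sag=48.040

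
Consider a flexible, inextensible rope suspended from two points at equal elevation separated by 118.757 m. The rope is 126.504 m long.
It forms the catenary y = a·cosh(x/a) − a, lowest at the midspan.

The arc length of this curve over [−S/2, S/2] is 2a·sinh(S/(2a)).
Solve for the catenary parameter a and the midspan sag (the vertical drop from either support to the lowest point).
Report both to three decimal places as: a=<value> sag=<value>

a=95.826 sag=18.993

seed: a₀ = √(S³/(24(L−S))) = √(118.757³/(24·7.747)) = 94.910974
iter 1: u=0.625623  f(a)=+1.530e-01  f'(a)=-1.697e-01  a ← 94.910974 − (+1.530e-01/-1.697e-01) = 95.812603
iter 2: u=0.619736  f(a)=+2.208e-03  f'(a)=-1.649e-01  a ← 95.812603 − (+2.208e-03/-1.649e-01) = 95.825996
iter 3: u=0.619649  f(a)=+4.746e-07  f'(a)=-1.648e-01  a ← 95.825996 − (+4.746e-07/-1.648e-01) = 95.825999
iter 4: u=0.619649  f(a)=+5.684e-14  f'(a)=-1.648e-01  a ← 95.825999 − (+5.684e-14/-1.648e-01) = 95.825999
converged: |Δa| < 1e-12 after 4 iterations
sag = a·(cosh(S/(2a)) − 1) = 95.825999·(cosh(0.619649) − 1) = 18.993153
T_max/T_min = cosh(S/(2a)) = 1.198205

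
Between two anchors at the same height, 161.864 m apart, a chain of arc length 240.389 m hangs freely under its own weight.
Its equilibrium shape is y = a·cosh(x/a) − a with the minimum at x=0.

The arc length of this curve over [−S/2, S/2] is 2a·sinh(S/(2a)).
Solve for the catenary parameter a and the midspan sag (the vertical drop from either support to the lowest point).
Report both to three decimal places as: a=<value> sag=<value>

a=50.564 sag=79.833

seed: a₀ = √(S³/(24(L−S))) = √(161.864³/(24·78.525)) = 47.436846
iter 1: u=1.706100  f(a)=+1.225e+01  f'(a)=-4.380e+00  a ← 47.436846 − (+1.225e+01/-4.380e+00) = 50.234317
iter 2: u=1.611090  f(a)=+1.168e+00  f'(a)=-3.582e+00  a ← 50.234317 − (+1.168e+00/-3.582e+00) = 50.560287
iter 3: u=1.600703  f(a)=+1.307e-02  f'(a)=-3.502e+00  a ← 50.560287 − (+1.307e-02/-3.502e+00) = 50.564018
iter 4: u=1.600585  f(a)=+1.677e-06  f'(a)=-3.501e+00  a ← 50.564018 − (+1.677e-06/-3.501e+00) = 50.564018
iter 5: u=1.600585  f(a)=+0.000e+00  f'(a)=-3.501e+00  a ← 50.564018 − (+0.000e+00/-3.501e+00) = 50.564018
converged: |Δa| < 1e-12 after 5 iterations
sag = a·(cosh(S/(2a)) − 1) = 50.564018·(cosh(1.600585) − 1) = 79.833213
T_max/T_min = cosh(S/(2a)) = 2.578854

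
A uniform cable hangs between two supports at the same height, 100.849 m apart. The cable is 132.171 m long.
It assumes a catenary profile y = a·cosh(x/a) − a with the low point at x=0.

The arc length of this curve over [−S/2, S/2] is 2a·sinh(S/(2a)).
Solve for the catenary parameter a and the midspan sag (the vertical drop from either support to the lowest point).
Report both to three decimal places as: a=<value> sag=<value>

a=38.549 sag=37.958

seed: a₀ = √(S³/(24(L−S))) = √(100.849³/(24·31.322)) = 36.938311
iter 1: u=1.365100  f(a)=+3.051e+00  f'(a)=-2.034e+00  a ← 36.938311 − (+3.051e+00/-2.034e+00) = 38.438679
iter 2: u=1.311817  f(a)=+1.958e-01  f'(a)=-1.780e+00  a ← 38.438679 − (+1.958e-01/-1.780e+00) = 38.548632
iter 3: u=1.308075  f(a)=+9.279e-04  f'(a)=-1.764e+00  a ← 38.548632 − (+9.279e-04/-1.764e+00) = 38.549158
iter 4: u=1.308057  f(a)=+2.107e-08  f'(a)=-1.763e+00  a ← 38.549158 − (+2.107e-08/-1.763e+00) = 38.549158
iter 5: u=1.308057  f(a)=+0.000e+00  f'(a)=-1.763e+00  a ← 38.549158 − (+0.000e+00/-1.763e+00) = 38.549158
converged: |Δa| < 1e-12 after 5 iterations
sag = a·(cosh(S/(2a)) − 1) = 38.549158·(cosh(1.308057) − 1) = 37.957906
T_max/T_min = cosh(S/(2a)) = 1.984662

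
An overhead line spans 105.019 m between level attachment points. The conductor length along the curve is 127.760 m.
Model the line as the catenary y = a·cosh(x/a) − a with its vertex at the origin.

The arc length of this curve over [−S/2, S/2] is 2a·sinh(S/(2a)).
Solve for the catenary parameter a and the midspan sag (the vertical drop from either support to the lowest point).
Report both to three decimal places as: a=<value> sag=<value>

a=47.494 sag=32.107

seed: a₀ = √(S³/(24(L−S))) = √(105.019³/(24·22.741)) = 46.067158
iter 1: u=1.139847  f(a)=+1.524e+00  f'(a)=-1.122e+00  a ← 46.067158 − (+1.524e+00/-1.122e+00) = 47.425710
iter 2: u=1.107195  f(a)=+7.001e-02  f'(a)=-1.021e+00  a ← 47.425710 − (+7.001e-02/-1.021e+00) = 47.494295
iter 3: u=1.105596  f(a)=+1.635e-04  f'(a)=-1.016e+00  a ← 47.494295 − (+1.635e-04/-1.016e+00) = 47.494456
iter 4: u=1.105592  f(a)=+8.967e-10  f'(a)=-1.016e+00  a ← 47.494456 − (+8.967e-10/-1.016e+00) = 47.494456
iter 5: u=1.105592  f(a)=-2.842e-14  f'(a)=-1.016e+00  a ← 47.494456 − (-2.842e-14/-1.016e+00) = 47.494456
converged: |Δa| < 1e-12 after 5 iterations
sag = a·(cosh(S/(2a)) − 1) = 47.494456·(cosh(1.105592) − 1) = 32.106912
T_max/T_min = cosh(S/(2a)) = 1.676014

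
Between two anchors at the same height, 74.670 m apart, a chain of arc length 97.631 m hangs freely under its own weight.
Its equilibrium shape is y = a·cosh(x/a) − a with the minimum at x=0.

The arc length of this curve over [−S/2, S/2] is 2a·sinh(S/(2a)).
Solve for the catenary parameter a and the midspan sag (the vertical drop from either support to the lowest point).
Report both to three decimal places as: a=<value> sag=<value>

seed: a₀ = √(S³/(24(L−S))) = √(74.670³/(24·22.961)) = 27.486422
iter 1: u=1.358307  f(a)=+2.214e+00  f'(a)=-2.000e+00  a ← 27.486422 − (+2.214e+00/-2.000e+00) = 28.593242
iter 2: u=1.305728  f(a)=+1.407e-01  f'(a)=-1.753e+00  a ← 28.593242 − (+1.407e-01/-1.753e+00) = 28.673520
iter 3: u=1.302072  f(a)=+6.542e-04  f'(a)=-1.737e+00  a ← 28.673520 − (+6.542e-04/-1.737e+00) = 28.673897
iter 4: u=1.302055  f(a)=+1.428e-08  f'(a)=-1.737e+00  a ← 28.673897 − (+1.428e-08/-1.737e+00) = 28.673897
iter 5: u=1.302055  f(a)=+1.421e-14  f'(a)=-1.737e+00  a ← 28.673897 − (+1.421e-14/-1.737e+00) = 28.673897
converged: |Δa| < 1e-12 after 5 iterations
sag = a·(cosh(S/(2a)) − 1) = 28.673897·(cosh(1.302055) − 1) = 27.940107
T_max/T_min = cosh(S/(2a)) = 1.974409

a=28.674 sag=27.940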